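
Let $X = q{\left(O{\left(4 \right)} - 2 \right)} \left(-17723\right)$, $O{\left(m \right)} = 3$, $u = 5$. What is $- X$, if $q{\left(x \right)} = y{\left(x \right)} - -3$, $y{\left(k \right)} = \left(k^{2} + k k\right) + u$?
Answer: $177230$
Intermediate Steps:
$y{\left(k \right)} = 5 + 2 k^{2}$ ($y{\left(k \right)} = \left(k^{2} + k k\right) + 5 = \left(k^{2} + k^{2}\right) + 5 = 2 k^{2} + 5 = 5 + 2 k^{2}$)
$q{\left(x \right)} = 8 + 2 x^{2}$ ($q{\left(x \right)} = \left(5 + 2 x^{2}\right) - -3 = \left(5 + 2 x^{2}\right) + 3 = 8 + 2 x^{2}$)
$X = -177230$ ($X = \left(8 + 2 \left(3 - 2\right)^{2}\right) \left(-17723\right) = \left(8 + 2 \cdot 1^{2}\right) \left(-17723\right) = \left(8 + 2 \cdot 1\right) \left(-17723\right) = \left(8 + 2\right) \left(-17723\right) = 10 \left(-17723\right) = -177230$)
$- X = \left(-1\right) \left(-177230\right) = 177230$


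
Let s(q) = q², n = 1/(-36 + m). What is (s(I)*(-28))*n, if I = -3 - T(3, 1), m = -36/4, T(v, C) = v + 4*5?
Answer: 18928/45 ≈ 420.62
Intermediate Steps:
T(v, C) = 20 + v (T(v, C) = v + 20 = 20 + v)
m = -9 (m = -36*¼ = -9)
n = -1/45 (n = 1/(-36 - 9) = 1/(-45) = -1/45 ≈ -0.022222)
I = -26 (I = -3 - (20 + 3) = -3 - 1*23 = -3 - 23 = -26)
(s(I)*(-28))*n = ((-26)²*(-28))*(-1/45) = (676*(-28))*(-1/45) = -18928*(-1/45) = 18928/45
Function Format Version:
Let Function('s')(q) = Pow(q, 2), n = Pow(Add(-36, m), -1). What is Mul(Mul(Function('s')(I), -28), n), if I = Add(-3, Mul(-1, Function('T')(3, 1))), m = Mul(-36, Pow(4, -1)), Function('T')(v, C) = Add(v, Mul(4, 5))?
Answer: Rational(18928, 45) ≈ 420.62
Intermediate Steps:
Function('T')(v, C) = Add(20, v) (Function('T')(v, C) = Add(v, 20) = Add(20, v))
m = -9 (m = Mul(-36, Rational(1, 4)) = -9)
n = Rational(-1, 45) (n = Pow(Add(-36, -9), -1) = Pow(-45, -1) = Rational(-1, 45) ≈ -0.022222)
I = -26 (I = Add(-3, Mul(-1, Add(20, 3))) = Add(-3, Mul(-1, 23)) = Add(-3, -23) = -26)
Mul(Mul(Function('s')(I), -28), n) = Mul(Mul(Pow(-26, 2), -28), Rational(-1, 45)) = Mul(Mul(676, -28), Rational(-1, 45)) = Mul(-18928, Rational(-1, 45)) = Rational(18928, 45)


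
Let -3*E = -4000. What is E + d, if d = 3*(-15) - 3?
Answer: 3856/3 ≈ 1285.3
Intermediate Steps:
d = -48 (d = -45 - 3 = -48)
E = 4000/3 (E = -⅓*(-4000) = 4000/3 ≈ 1333.3)
E + d = 4000/3 - 48 = 3856/3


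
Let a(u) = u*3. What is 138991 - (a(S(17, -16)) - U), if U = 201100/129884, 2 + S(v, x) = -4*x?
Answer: 4507187430/32471 ≈ 1.3881e+5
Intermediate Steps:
S(v, x) = -2 - 4*x
U = 50275/32471 (U = 201100*(1/129884) = 50275/32471 ≈ 1.5483)
a(u) = 3*u
138991 - (a(S(17, -16)) - U) = 138991 - (3*(-2 - 4*(-16)) - 1*50275/32471) = 138991 - (3*(-2 + 64) - 50275/32471) = 138991 - (3*62 - 50275/32471) = 138991 - (186 - 50275/32471) = 138991 - 1*5989331/32471 = 138991 - 5989331/32471 = 4507187430/32471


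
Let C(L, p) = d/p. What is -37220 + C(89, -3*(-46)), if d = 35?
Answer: -5136325/138 ≈ -37220.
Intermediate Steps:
C(L, p) = 35/p
-37220 + C(89, -3*(-46)) = -37220 + 35/((-3*(-46))) = -37220 + 35/138 = -5136325/138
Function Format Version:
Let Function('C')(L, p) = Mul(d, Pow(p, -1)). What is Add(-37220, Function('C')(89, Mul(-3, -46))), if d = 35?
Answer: Rational(-5136325, 138) ≈ -37220.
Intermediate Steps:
Function('C')(L, p) = Mul(35, Pow(p, -1))
Add(-37220, Function('C')(89, Mul(-3, -46))) = Add(-37220, Mul(35, Pow(Mul(-3, -46), -1))) = Add(-37220, Mul(35, Pow(138, -1))) = Add(-37220, Mul(35, Rational(1, 138))) = Add(-37220, Rational(35, 138)) = Rational(-5136325, 138)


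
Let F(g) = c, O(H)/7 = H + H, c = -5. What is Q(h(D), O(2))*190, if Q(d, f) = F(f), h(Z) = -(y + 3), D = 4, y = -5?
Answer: -950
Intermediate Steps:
O(H) = 14*H (O(H) = 7*(H + H) = 7*(2*H) = 14*H)
h(Z) = 2 (h(Z) = -(-5 + 3) = -1*(-2) = 2)
F(g) = -5
Q(d, f) = -5
Q(h(D), O(2))*190 = -5*190 = -950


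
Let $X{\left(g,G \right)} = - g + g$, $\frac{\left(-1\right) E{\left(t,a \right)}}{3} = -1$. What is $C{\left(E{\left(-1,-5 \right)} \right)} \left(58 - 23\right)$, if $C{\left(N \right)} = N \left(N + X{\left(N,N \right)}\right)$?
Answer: $315$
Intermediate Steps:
$E{\left(t,a \right)} = 3$ ($E{\left(t,a \right)} = \left(-3\right) \left(-1\right) = 3$)
$X{\left(g,G \right)} = 0$
$C{\left(N \right)} = N^{2}$ ($C{\left(N \right)} = N \left(N + 0\right) = N N = N^{2}$)
$C{\left(E{\left(-1,-5 \right)} \right)} \left(58 - 23\right) = 3^{2} \left(58 - 23\right) = 9 \cdot 35 = 315$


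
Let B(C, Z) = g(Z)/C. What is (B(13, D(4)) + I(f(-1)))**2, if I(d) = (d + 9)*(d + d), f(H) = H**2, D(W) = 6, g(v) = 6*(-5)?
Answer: 52900/169 ≈ 313.02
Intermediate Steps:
g(v) = -30
B(C, Z) = -30/C
I(d) = 2*d*(9 + d) (I(d) = (9 + d)*(2*d) = 2*d*(9 + d))
(B(13, D(4)) + I(f(-1)))**2 = (-30/13 + 2*(-1)**2*(9 + (-1)**2))**2 = (-30*1/13 + 2*1*(9 + 1))**2 = (-30/13 + 2*1*10)**2 = (-30/13 + 20)**2 = (230/13)**2 = 52900/169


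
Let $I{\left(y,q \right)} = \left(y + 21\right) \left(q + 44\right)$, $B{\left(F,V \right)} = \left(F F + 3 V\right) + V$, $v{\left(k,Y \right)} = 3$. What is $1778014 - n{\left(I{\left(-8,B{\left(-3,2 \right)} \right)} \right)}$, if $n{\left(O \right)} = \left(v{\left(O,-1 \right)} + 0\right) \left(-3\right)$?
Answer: $1778023$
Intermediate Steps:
$B{\left(F,V \right)} = F^{2} + 4 V$ ($B{\left(F,V \right)} = \left(F^{2} + 3 V\right) + V = F^{2} + 4 V$)
$I{\left(y,q \right)} = \left(21 + y\right) \left(44 + q\right)$
$n{\left(O \right)} = -9$ ($n{\left(O \right)} = \left(3 + 0\right) \left(-3\right) = 3 \left(-3\right) = -9$)
$1778014 - n{\left(I{\left(-8,B{\left(-3,2 \right)} \right)} \right)} = 1778014 - -9 = 1778014 + 9 = 1778023$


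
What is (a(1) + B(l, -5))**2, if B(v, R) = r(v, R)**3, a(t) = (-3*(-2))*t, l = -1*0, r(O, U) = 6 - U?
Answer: 1787569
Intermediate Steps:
l = 0
a(t) = 6*t
B(v, R) = (6 - R)**3
(a(1) + B(l, -5))**2 = (6*1 - (-6 - 5)**3)**2 = (6 - 1*(-11)**3)**2 = (6 - 1*(-1331))**2 = (6 + 1331)**2 = 1337**2 = 1787569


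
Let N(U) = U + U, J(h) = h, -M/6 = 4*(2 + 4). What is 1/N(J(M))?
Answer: -1/288 ≈ -0.0034722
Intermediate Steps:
M = -144 (M = -24*(2 + 4) = -24*6 = -6*24 = -144)
N(U) = 2*U
1/N(J(M)) = 1/(2*(-144)) = 1/(-288) = -1/288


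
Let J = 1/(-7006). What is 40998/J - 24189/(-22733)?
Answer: -6529644759015/22733 ≈ -2.8723e+8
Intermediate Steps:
J = -1/7006 ≈ -0.00014273
40998/J - 24189/(-22733) = 40998/(-1/7006) - 24189/(-22733) = 40998*(-7006) - 24189*(-1/22733) = -287231988 + 24189/22733 = -6529644759015/22733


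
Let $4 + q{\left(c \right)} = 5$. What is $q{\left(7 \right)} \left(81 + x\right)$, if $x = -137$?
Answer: $-56$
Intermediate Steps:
$q{\left(c \right)} = 1$ ($q{\left(c \right)} = -4 + 5 = 1$)
$q{\left(7 \right)} \left(81 + x\right) = 1 \left(81 - 137\right) = 1 \left(-56\right) = -56$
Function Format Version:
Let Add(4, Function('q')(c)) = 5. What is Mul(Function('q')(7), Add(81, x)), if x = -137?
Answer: -56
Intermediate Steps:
Function('q')(c) = 1 (Function('q')(c) = Add(-4, 5) = 1)
Mul(Function('q')(7), Add(81, x)) = Mul(1, Add(81, -137)) = Mul(1, -56) = -56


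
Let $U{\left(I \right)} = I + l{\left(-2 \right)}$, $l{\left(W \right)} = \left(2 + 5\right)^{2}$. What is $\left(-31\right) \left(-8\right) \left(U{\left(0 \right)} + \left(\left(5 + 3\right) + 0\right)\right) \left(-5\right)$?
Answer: $-70680$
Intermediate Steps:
$l{\left(W \right)} = 49$ ($l{\left(W \right)} = 7^{2} = 49$)
$U{\left(I \right)} = 49 + I$ ($U{\left(I \right)} = I + 49 = 49 + I$)
$\left(-31\right) \left(-8\right) \left(U{\left(0 \right)} + \left(\left(5 + 3\right) + 0\right)\right) \left(-5\right) = \left(-31\right) \left(-8\right) \left(\left(49 + 0\right) + \left(\left(5 + 3\right) + 0\right)\right) \left(-5\right) = 248 \left(49 + \left(8 + 0\right)\right) \left(-5\right) = 248 \left(49 + 8\right) \left(-5\right) = 248 \cdot 57 \left(-5\right) = 248 \left(-285\right) = -70680$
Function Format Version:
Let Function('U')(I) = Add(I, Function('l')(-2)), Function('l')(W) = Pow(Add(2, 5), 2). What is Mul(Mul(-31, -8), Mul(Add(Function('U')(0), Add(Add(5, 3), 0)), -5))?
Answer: -70680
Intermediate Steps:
Function('l')(W) = 49 (Function('l')(W) = Pow(7, 2) = 49)
Function('U')(I) = Add(49, I) (Function('U')(I) = Add(I, 49) = Add(49, I))
Mul(Mul(-31, -8), Mul(Add(Function('U')(0), Add(Add(5, 3), 0)), -5)) = Mul(Mul(-31, -8), Mul(Add(Add(49, 0), Add(Add(5, 3), 0)), -5)) = Mul(248, Mul(Add(49, Add(8, 0)), -5)) = Mul(248, Mul(Add(49, 8), -5)) = Mul(248, Mul(57, -5)) = Mul(248, -285) = -70680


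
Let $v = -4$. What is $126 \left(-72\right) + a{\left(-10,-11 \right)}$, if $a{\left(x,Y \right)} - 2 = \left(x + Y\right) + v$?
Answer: $-9095$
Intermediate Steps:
$a{\left(x,Y \right)} = -2 + Y + x$ ($a{\left(x,Y \right)} = 2 - \left(4 - Y - x\right) = 2 + \left(-4 + Y + x\right) = -2 + Y + x$)
$126 \left(-72\right) + a{\left(-10,-11 \right)} = 126 \left(-72\right) - 23 = -9072 - 23 = -9095$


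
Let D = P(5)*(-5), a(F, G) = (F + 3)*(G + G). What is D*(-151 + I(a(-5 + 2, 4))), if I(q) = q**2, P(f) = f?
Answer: 3775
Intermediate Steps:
a(F, G) = 2*G*(3 + F) (a(F, G) = (3 + F)*(2*G) = 2*G*(3 + F))
D = -25 (D = 5*(-5) = -25)
D*(-151 + I(a(-5 + 2, 4))) = -25*(-151 + (2*4*(3 + (-5 + 2)))**2) = -25*(-151 + (2*4*(3 - 3))**2) = -25*(-151 + (2*4*0)**2) = -25*(-151 + 0**2) = -25*(-151 + 0) = -25*(-151) = 3775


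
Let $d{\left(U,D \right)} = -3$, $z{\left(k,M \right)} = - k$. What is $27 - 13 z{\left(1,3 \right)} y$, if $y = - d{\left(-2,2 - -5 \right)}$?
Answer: $1053$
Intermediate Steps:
$y = 3$ ($y = \left(-1\right) \left(-3\right) = 3$)
$27 - 13 z{\left(1,3 \right)} y = 27 - 13 \left(\left(-1\right) 1\right) 3 = 27 \left(-13\right) \left(-1\right) 3 = 27 \cdot 13 \cdot 3 = 27 \cdot 39 = 1053$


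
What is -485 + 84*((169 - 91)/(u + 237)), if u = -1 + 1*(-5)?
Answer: -5023/11 ≈ -456.64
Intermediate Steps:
u = -6 (u = -1 - 5 = -6)
-485 + 84*((169 - 91)/(u + 237)) = -485 + 84*((169 - 91)/(-6 + 237)) = -485 + 84*(78/231) = -485 + 84*(78*(1/231)) = -485 + 84*(26/77) = -485 + 312/11 = -5023/11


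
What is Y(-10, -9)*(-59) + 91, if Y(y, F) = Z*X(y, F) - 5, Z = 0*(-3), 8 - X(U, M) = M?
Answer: 386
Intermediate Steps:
X(U, M) = 8 - M
Z = 0
Y(y, F) = -5 (Y(y, F) = 0*(8 - F) - 5 = 0 - 5 = -5)
Y(-10, -9)*(-59) + 91 = -5*(-59) + 91 = 295 + 91 = 386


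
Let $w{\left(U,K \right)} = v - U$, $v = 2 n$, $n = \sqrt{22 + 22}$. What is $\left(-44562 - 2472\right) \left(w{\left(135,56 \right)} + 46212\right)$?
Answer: $-2167185618 - 188136 \sqrt{11} \approx -2.1678 \cdot 10^{9}$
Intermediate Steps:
$n = 2 \sqrt{11}$ ($n = \sqrt{44} = 2 \sqrt{11} \approx 6.6332$)
$v = 4 \sqrt{11}$ ($v = 2 \cdot 2 \sqrt{11} = 4 \sqrt{11} \approx 13.266$)
$w{\left(U,K \right)} = - U + 4 \sqrt{11}$ ($w{\left(U,K \right)} = 4 \sqrt{11} - U = - U + 4 \sqrt{11}$)
$\left(-44562 - 2472\right) \left(w{\left(135,56 \right)} + 46212\right) = \left(-44562 - 2472\right) \left(\left(\left(-1\right) 135 + 4 \sqrt{11}\right) + 46212\right) = - 47034 \left(\left(-135 + 4 \sqrt{11}\right) + 46212\right) = - 47034 \left(46077 + 4 \sqrt{11}\right) = -2167185618 - 188136 \sqrt{11}$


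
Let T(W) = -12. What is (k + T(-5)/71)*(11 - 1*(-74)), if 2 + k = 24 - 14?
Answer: 47260/71 ≈ 665.63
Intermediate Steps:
k = 8 (k = -2 + (24 - 14) = -2 + 10 = 8)
(k + T(-5)/71)*(11 - 1*(-74)) = (8 - 12/71)*(11 - 1*(-74)) = (8 - 12*1/71)*(11 + 74) = (8 - 12/71)*85 = (556/71)*85 = 47260/71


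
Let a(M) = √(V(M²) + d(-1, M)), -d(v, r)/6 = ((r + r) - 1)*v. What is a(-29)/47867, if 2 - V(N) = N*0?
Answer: 4*I*√22/47867 ≈ 0.00039195*I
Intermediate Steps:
V(N) = 2 (V(N) = 2 - N*0 = 2 - 1*0 = 2 + 0 = 2)
d(v, r) = -6*v*(-1 + 2*r) (d(v, r) = -6*((r + r) - 1)*v = -6*(2*r - 1)*v = -6*(-1 + 2*r)*v = -6*v*(-1 + 2*r))
a(M) = √(-4 + 12*M) (a(M) = √(2 + 6*(-1)*(1 - 2*M)) = √(2 + (-6 + 12*M)) = √(-4 + 12*M))
a(-29)/47867 = (2*√(-1 + 3*(-29)))/47867 = (2*√(-1 - 87))*(1/47867) = (2*√(-88))*(1/47867) = (2*(2*I*√22))*(1/47867) = (4*I*√22)*(1/47867) = 4*I*√22/47867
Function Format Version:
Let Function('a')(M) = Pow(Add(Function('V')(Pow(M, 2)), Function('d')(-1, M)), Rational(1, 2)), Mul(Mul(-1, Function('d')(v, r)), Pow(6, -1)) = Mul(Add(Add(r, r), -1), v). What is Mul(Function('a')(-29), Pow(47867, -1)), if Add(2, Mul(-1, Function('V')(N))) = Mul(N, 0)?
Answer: Mul(Rational(4, 47867), I, Pow(22, Rational(1, 2))) ≈ Mul(0.00039195, I)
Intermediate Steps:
Function('V')(N) = 2 (Function('V')(N) = Add(2, Mul(-1, Mul(N, 0))) = Add(2, Mul(-1, 0)) = Add(2, 0) = 2)
Function('d')(v, r) = Mul(-6, v, Add(-1, Mul(2, r))) (Function('d')(v, r) = Mul(-6, Mul(Add(Add(r, r), -1), v)) = Mul(-6, Mul(Add(Mul(2, r), -1), v)) = Mul(-6, Mul(Add(-1, Mul(2, r)), v)) = Mul(-6, Mul(v, Add(-1, Mul(2, r)))) = Mul(-6, v, Add(-1, Mul(2, r))))
Function('a')(M) = Pow(Add(-4, Mul(12, M)), Rational(1, 2)) (Function('a')(M) = Pow(Add(2, Mul(6, -1, Add(1, Mul(-2, M)))), Rational(1, 2)) = Pow(Add(2, Add(-6, Mul(12, M))), Rational(1, 2)) = Pow(Add(-4, Mul(12, M)), Rational(1, 2)))
Mul(Function('a')(-29), Pow(47867, -1)) = Mul(Mul(2, Pow(Add(-1, Mul(3, -29)), Rational(1, 2))), Pow(47867, -1)) = Mul(Mul(2, Pow(Add(-1, -87), Rational(1, 2))), Rational(1, 47867)) = Mul(Mul(2, Pow(-88, Rational(1, 2))), Rational(1, 47867)) = Mul(Mul(2, Mul(2, I, Pow(22, Rational(1, 2)))), Rational(1, 47867)) = Mul(Mul(4, I, Pow(22, Rational(1, 2))), Rational(1, 47867)) = Mul(Rational(4, 47867), I, Pow(22, Rational(1, 2)))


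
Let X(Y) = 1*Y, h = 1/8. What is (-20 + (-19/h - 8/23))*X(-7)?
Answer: 27748/23 ≈ 1206.4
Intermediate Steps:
h = 1/8 ≈ 0.12500
X(Y) = Y
(-20 + (-19/h - 8/23))*X(-7) = (-20 + (-19/1/8 - 8/23))*(-7) = (-20 + (-19*8 - 8*1/23))*(-7) = (-20 + (-152 - 8/23))*(-7) = (-20 - 3504/23)*(-7) = -3964/23*(-7) = 27748/23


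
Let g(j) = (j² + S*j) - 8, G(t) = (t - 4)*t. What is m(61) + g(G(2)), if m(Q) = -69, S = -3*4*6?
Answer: 227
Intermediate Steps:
G(t) = t*(-4 + t) (G(t) = (-4 + t)*t = t*(-4 + t))
S = -72 (S = -12*6 = -72)
g(j) = -8 + j² - 72*j (g(j) = (j² - 72*j) - 8 = -8 + j² - 72*j)
m(61) + g(G(2)) = -69 + (-8 + (2*(-4 + 2))² - 144*(-4 + 2)) = -69 + (-8 + (2*(-2))² - 144*(-2)) = -69 + (-8 + (-4)² - 72*(-4)) = -69 + (-8 + 16 + 288) = -69 + 296 = 227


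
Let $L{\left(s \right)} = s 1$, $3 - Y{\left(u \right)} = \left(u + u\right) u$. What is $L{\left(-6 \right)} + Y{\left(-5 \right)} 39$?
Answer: $-1839$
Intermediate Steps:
$Y{\left(u \right)} = 3 - 2 u^{2}$ ($Y{\left(u \right)} = 3 - \left(u + u\right) u = 3 - 2 u u = 3 - 2 u^{2}$)
$L{\left(s \right)} = s$
$L{\left(-6 \right)} + Y{\left(-5 \right)} 39 = -6 + \left(3 - 2 \left(-5\right)^{2}\right) 39 = -6 + \left(3 - 50\right) 39 = -6 - 1833 = -1839$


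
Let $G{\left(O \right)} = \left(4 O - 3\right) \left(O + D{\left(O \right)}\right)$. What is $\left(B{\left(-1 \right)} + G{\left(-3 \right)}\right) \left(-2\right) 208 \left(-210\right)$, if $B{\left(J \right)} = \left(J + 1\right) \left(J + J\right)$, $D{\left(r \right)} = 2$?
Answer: $1310400$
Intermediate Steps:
$B{\left(J \right)} = 2 J \left(1 + J\right)$ ($B{\left(J \right)} = \left(1 + J\right) 2 J = 2 J \left(1 + J\right)$)
$G{\left(O \right)} = \left(-3 + 4 O\right) \left(2 + O\right)$ ($G{\left(O \right)} = \left(4 O - 3\right) \left(O + 2\right) = \left(-3 + 4 O\right) \left(2 + O\right)$)
$\left(B{\left(-1 \right)} + G{\left(-3 \right)}\right) \left(-2\right) 208 \left(-210\right) = \left(2 \left(-1\right) \left(1 - 1\right) + \left(-6 + 4 \left(-3\right)^{2} + 5 \left(-3\right)\right)\right) \left(-2\right) 208 \left(-210\right) = \left(2 \left(-1\right) 0 - -15\right) \left(-2\right) 208 \left(-210\right) = \left(0 - -15\right) \left(-2\right) 208 \left(-210\right) = \left(0 + 15\right) \left(-2\right) 208 \left(-210\right) = 15 \left(-2\right) 208 \left(-210\right) = \left(-30\right) 208 \left(-210\right) = \left(-6240\right) \left(-210\right) = 1310400$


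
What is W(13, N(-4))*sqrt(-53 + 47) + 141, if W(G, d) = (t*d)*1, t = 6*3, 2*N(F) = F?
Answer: 141 - 36*I*sqrt(6) ≈ 141.0 - 88.182*I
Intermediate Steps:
N(F) = F/2
t = 18
W(G, d) = 18*d (W(G, d) = (18*d)*1 = 18*d)
W(13, N(-4))*sqrt(-53 + 47) + 141 = (18*((1/2)*(-4)))*sqrt(-53 + 47) + 141 = (18*(-2))*sqrt(-6) + 141 = -36*I*sqrt(6) + 141 = 141 - 36*I*sqrt(6)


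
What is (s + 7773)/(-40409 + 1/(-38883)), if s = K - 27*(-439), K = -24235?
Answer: 16291977/142838468 ≈ 0.11406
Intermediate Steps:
s = -12382 (s = -24235 - 27*(-439) = -24235 - 1*(-11853) = -24235 + 11853 = -12382)
(s + 7773)/(-40409 + 1/(-38883)) = (-12382 + 7773)/(-40409 + 1/(-38883)) = -4609/(-40409 - 1/38883) = -4609/(-1571223148/38883) = -4609*(-38883/1571223148) = 16291977/142838468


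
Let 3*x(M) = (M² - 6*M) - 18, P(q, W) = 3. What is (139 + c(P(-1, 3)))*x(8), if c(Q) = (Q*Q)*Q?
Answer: -332/3 ≈ -110.67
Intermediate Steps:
c(Q) = Q³ (c(Q) = Q²*Q = Q³)
x(M) = -6 - 2*M + M²/3 (x(M) = ((M² - 6*M) - 18)/3 = (-18 + M² - 6*M)/3 = -6 - 2*M + M²/3)
(139 + c(P(-1, 3)))*x(8) = (139 + 3³)*(-6 - 2*8 + (⅓)*8²) = (139 + 27)*(-6 - 16 + (⅓)*64) = 166*(-6 - 16 + 64/3) = 166*(-⅔) = -332/3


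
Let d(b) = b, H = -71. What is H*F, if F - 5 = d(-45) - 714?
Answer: 53534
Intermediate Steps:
F = -754 (F = 5 + (-45 - 714) = 5 - 759 = -754)
H*F = -71*(-754) = 53534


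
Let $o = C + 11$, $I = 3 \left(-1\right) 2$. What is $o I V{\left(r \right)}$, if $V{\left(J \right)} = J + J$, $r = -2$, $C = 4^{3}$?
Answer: $1800$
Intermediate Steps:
$C = 64$
$I = -6$ ($I = \left(-3\right) 2 = -6$)
$V{\left(J \right)} = 2 J$
$o = 75$ ($o = 64 + 11 = 75$)
$o I V{\left(r \right)} = 75 \left(-6\right) 2 \left(-2\right) = \left(-450\right) \left(-4\right) = 1800$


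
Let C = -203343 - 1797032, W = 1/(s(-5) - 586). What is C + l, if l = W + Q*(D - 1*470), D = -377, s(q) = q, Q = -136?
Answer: -1114143154/591 ≈ -1.8852e+6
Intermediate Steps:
W = -1/591 (W = 1/(-5 - 586) = 1/(-591) = -1/591 ≈ -0.0016920)
C = -2000375
l = 68078471/591 (l = -1/591 - 136*(-377 - 1*470) = -1/591 - 136*(-377 - 470) = -1/591 - 136*(-847) = -1/591 + 115192 = 68078471/591 ≈ 1.1519e+5)
C + l = -2000375 + 68078471/591 = -1114143154/591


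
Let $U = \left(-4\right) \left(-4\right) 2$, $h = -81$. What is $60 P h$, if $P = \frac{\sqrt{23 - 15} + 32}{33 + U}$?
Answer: $- \frac{31104}{13} - \frac{1944 \sqrt{2}}{13} \approx -2604.1$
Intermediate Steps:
$U = 32$ ($U = 16 \cdot 2 = 32$)
$P = \frac{32}{65} + \frac{2 \sqrt{2}}{65}$ ($P = \frac{\sqrt{23 - 15} + 32}{33 + 32} = \frac{\sqrt{8} + 32}{65} = \left(2 \sqrt{2} + 32\right) \frac{1}{65} = \left(32 + 2 \sqrt{2}\right) \frac{1}{65} = \frac{32}{65} + \frac{2 \sqrt{2}}{65} \approx 0.53582$)
$60 P h = 60 \left(\frac{32}{65} + \frac{2 \sqrt{2}}{65}\right) \left(-81\right) = \left(\frac{384}{13} + \frac{24 \sqrt{2}}{13}\right) \left(-81\right) = - \frac{31104}{13} - \frac{1944 \sqrt{2}}{13}$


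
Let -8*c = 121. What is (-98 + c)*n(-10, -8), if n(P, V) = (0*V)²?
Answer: 0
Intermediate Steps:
c = -121/8 (c = -⅛*121 = -121/8 ≈ -15.125)
n(P, V) = 0 (n(P, V) = 0² = 0)
(-98 + c)*n(-10, -8) = (-98 - 121/8)*0 = -905/8*0 = 0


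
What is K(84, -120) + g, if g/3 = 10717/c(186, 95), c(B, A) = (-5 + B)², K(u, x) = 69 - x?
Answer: 6223980/32761 ≈ 189.98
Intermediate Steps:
g = 32151/32761 (g = 3*(10717/((-5 + 186)²)) = 3*(10717/(181²)) = 3*(10717/32761) = 32151/32761 ≈ 0.98138)
K(84, -120) + g = (69 - 1*(-120)) + 32151/32761 = (69 + 120) + 32151/32761 = 189 + 32151/32761 = 6223980/32761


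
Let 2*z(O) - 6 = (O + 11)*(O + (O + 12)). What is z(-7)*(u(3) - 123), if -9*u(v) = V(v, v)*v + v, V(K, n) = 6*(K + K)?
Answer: 406/3 ≈ 135.33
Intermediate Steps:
V(K, n) = 12*K (V(K, n) = 6*(2*K) = 12*K)
u(v) = -4*v²/3 - v/9 (u(v) = -((12*v)*v + v)/9 = -(12*v² + v)/9 = -(v + 12*v²)/9 = -4*v²/3 - v/9)
z(O) = 3 + (11 + O)*(12 + 2*O)/2 (z(O) = 3 + ((O + 11)*(O + (O + 12)))/2 = 3 + ((11 + O)*(O + (12 + O)))/2 = 3 + ((11 + O)*(12 + 2*O))/2 = 3 + (11 + O)*(12 + 2*O)/2)
z(-7)*(u(3) - 123) = (69 + (-7)² + 17*(-7))*(-⅑*3*(1 + 12*3) - 123) = (69 + 49 - 119)*(-⅑*3*(1 + 36) - 123) = -(-⅑*3*37 - 123) = -(-37/3 - 123) = -1*(-406/3) = 406/3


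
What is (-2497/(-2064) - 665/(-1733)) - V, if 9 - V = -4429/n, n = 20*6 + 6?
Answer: -3196696495/75115152 ≈ -42.557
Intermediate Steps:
n = 126 (n = 120 + 6 = 126)
V = 5563/126 (V = 9 - (-4429)/126 = 9 - 1*(-4429/126) = 9 + 4429/126 = 5563/126 ≈ 44.151)
(-2497/(-2064) - 665/(-1733)) - V = (-2497/(-2064) - 665/(-1733)) - 1*5563/126 = (-2497*(-1/2064) - 665*(-1/1733)) - 5563/126 = (2497/2064 + 665/1733) - 5563/126 = 5699861/3576912 - 5563/126 = -3196696495/75115152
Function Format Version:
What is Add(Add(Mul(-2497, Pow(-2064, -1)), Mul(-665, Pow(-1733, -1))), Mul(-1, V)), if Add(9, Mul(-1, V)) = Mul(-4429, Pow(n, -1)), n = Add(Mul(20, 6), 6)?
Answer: Rational(-3196696495, 75115152) ≈ -42.557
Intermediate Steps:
n = 126 (n = Add(120, 6) = 126)
V = Rational(5563, 126) (V = Add(9, Mul(-1, Mul(-4429, Pow(126, -1)))) = Add(9, Mul(-1, Mul(-4429, Rational(1, 126)))) = Add(9, Mul(-1, Rational(-4429, 126))) = Add(9, Rational(4429, 126)) = Rational(5563, 126) ≈ 44.151)
Add(Add(Mul(-2497, Pow(-2064, -1)), Mul(-665, Pow(-1733, -1))), Mul(-1, V)) = Add(Add(Mul(-2497, Pow(-2064, -1)), Mul(-665, Pow(-1733, -1))), Mul(-1, Rational(5563, 126))) = Add(Add(Mul(-2497, Rational(-1, 2064)), Mul(-665, Rational(-1, 1733))), Rational(-5563, 126)) = Add(Add(Rational(2497, 2064), Rational(665, 1733)), Rational(-5563, 126)) = Add(Rational(5699861, 3576912), Rational(-5563, 126)) = Rational(-3196696495, 75115152)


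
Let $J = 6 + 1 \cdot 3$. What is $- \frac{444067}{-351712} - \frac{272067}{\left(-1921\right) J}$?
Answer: $\frac{34455567689}{2026916256} \approx 16.999$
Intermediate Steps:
$J = 9$ ($J = 6 + 3 = 9$)
$- \frac{444067}{-351712} - \frac{272067}{\left(-1921\right) J} = - \frac{444067}{-351712} - \frac{272067}{\left(-1921\right) 9} = \left(-444067\right) \left(- \frac{1}{351712}\right) - \frac{272067}{-17289} = \frac{444067}{351712} - - \frac{90689}{5763} = \frac{444067}{351712} + \frac{90689}{5763} = \frac{34455567689}{2026916256}$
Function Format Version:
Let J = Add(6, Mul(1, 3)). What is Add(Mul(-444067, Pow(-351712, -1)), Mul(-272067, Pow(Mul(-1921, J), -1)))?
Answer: Rational(34455567689, 2026916256) ≈ 16.999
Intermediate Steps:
J = 9 (J = Add(6, 3) = 9)
Add(Mul(-444067, Pow(-351712, -1)), Mul(-272067, Pow(Mul(-1921, J), -1))) = Add(Mul(-444067, Pow(-351712, -1)), Mul(-272067, Pow(Mul(-1921, 9), -1))) = Add(Mul(-444067, Rational(-1, 351712)), Mul(-272067, Pow(-17289, -1))) = Add(Rational(444067, 351712), Mul(-272067, Rational(-1, 17289))) = Add(Rational(444067, 351712), Rational(90689, 5763)) = Rational(34455567689, 2026916256)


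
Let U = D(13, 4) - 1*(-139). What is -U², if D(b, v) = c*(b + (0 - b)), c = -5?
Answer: -19321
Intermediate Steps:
D(b, v) = 0 (D(b, v) = -5*(b + (0 - b)) = -5*(b - b) = -5*0 = 0)
U = 139 (U = 0 - 1*(-139) = 0 + 139 = 139)
-U² = -1*139² = -1*19321 = -19321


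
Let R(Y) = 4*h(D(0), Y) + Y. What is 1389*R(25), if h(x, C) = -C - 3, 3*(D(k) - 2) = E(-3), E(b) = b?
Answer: -120843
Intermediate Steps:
D(k) = 1 (D(k) = 2 + (⅓)*(-3) = 2 - 1 = 1)
h(x, C) = -3 - C
R(Y) = -12 - 3*Y (R(Y) = 4*(-3 - Y) + Y = (-12 - 4*Y) + Y = -12 - 3*Y)
1389*R(25) = 1389*(-12 - 3*25) = 1389*(-12 - 75) = 1389*(-87) = -120843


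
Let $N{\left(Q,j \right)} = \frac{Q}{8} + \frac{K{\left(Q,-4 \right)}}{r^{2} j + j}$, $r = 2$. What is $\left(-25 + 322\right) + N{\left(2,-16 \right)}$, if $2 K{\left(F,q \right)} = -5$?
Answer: $\frac{9513}{32} \approx 297.28$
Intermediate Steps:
$K{\left(F,q \right)} = - \frac{5}{2}$ ($K{\left(F,q \right)} = \frac{1}{2} \left(-5\right) = - \frac{5}{2}$)
$N{\left(Q,j \right)} = - \frac{1}{2 j} + \frac{Q}{8}$ ($N{\left(Q,j \right)} = \frac{Q}{8} - \frac{5}{2 \left(2^{2} j + j\right)} = Q \frac{1}{8} - \frac{5}{2 \left(4 j + j\right)} = \frac{Q}{8} - \frac{5}{2 \cdot 5 j} = \frac{Q}{8} - \frac{5 \frac{1}{5 j}}{2} = \frac{Q}{8} - \frac{1}{2 j} = - \frac{1}{2 j} + \frac{Q}{8}$)
$\left(-25 + 322\right) + N{\left(2,-16 \right)} = \left(-25 + 322\right) + \frac{-4 + 2 \left(-16\right)}{8 \left(-16\right)} = 297 + \frac{1}{8} \left(- \frac{1}{16}\right) \left(-4 - 32\right) = 297 + \frac{1}{8} \left(- \frac{1}{16}\right) \left(-36\right) = 297 + \frac{9}{32} = \frac{9513}{32}$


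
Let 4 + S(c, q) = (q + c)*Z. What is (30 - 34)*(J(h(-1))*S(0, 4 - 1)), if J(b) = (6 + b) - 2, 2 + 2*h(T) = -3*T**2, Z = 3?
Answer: -30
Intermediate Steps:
h(T) = -1 - 3*T**2/2 (h(T) = -1 + (-3*T**2)/2 = -1 - 3*T**2/2)
J(b) = 4 + b
S(c, q) = -4 + 3*c + 3*q (S(c, q) = -4 + (q + c)*3 = -4 + (c + q)*3 = -4 + (3*c + 3*q) = -4 + 3*c + 3*q)
(30 - 34)*(J(h(-1))*S(0, 4 - 1)) = (30 - 34)*((4 + (-1 - 3/2*(-1)**2))*(-4 + 3*0 + 3*(4 - 1))) = -4*(4 + (-1 - 3/2*1))*(-4 + 0 + 3*3) = -4*(4 + (-1 - 3/2))*(-4 + 0 + 9) = -4*(4 - 5/2)*5 = -6*5 = -4*15/2 = -30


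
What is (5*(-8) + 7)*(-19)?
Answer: 627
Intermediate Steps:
(5*(-8) + 7)*(-19) = (-40 + 7)*(-19) = -33*(-19) = 627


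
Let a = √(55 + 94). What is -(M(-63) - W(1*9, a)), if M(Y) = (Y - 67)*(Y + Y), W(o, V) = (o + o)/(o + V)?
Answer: -557001/34 + 9*√149/34 ≈ -16379.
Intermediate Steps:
a = √149 ≈ 12.207
W(o, V) = 2*o/(V + o) (W(o, V) = (2*o)/(V + o) = 2*o/(V + o))
M(Y) = 2*Y*(-67 + Y) (M(Y) = (-67 + Y)*(2*Y) = 2*Y*(-67 + Y))
-(M(-63) - W(1*9, a)) = -(2*(-63)*(-67 - 63) - 2*1*9/(√149 + 1*9)) = -(2*(-63)*(-130) - 2*9/(√149 + 9)) = -(16380 - 2*9/(9 + √149)) = -(16380 - 18/(9 + √149)) = -16380 + 18/(9 + √149)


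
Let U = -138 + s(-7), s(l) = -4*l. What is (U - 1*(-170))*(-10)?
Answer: -600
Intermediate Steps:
U = -110 (U = -138 - 4*(-7) = -138 + 28 = -110)
(U - 1*(-170))*(-10) = (-110 - 1*(-170))*(-10) = (-110 + 170)*(-10) = 60*(-10) = -600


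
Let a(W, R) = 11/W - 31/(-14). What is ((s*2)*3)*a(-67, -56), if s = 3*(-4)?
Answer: -69228/469 ≈ -147.61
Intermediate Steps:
s = -12
a(W, R) = 31/14 + 11/W (a(W, R) = 11/W - 31*(-1/14) = 11/W + 31/14 = 31/14 + 11/W)
((s*2)*3)*a(-67, -56) = (-12*2*3)*(31/14 + 11/(-67)) = (-24*3)*(31/14 + 11*(-1/67)) = -72*(31/14 - 11/67) = -72*1923/938 = -69228/469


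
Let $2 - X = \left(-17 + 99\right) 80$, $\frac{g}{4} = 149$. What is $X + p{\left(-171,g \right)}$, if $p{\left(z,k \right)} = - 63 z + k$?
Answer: $4811$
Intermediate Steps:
$g = 596$ ($g = 4 \cdot 149 = 596$)
$X = -6558$ ($X = 2 - \left(-17 + 99\right) 80 = 2 - 82 \cdot 80 = 2 - 6560 = -6558$)
$p{\left(z,k \right)} = k - 63 z$
$X + p{\left(-171,g \right)} = -6558 + \left(596 - -10773\right) = -6558 + \left(596 + 10773\right) = -6558 + 11369 = 4811$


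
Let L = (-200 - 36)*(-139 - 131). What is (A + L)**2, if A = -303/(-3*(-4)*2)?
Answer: 259752296281/64 ≈ 4.0586e+9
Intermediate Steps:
A = -101/8 (A = -303/(12*2) = -303/24 = -303*1/24 = -101/8 ≈ -12.625)
L = 63720 (L = -236*(-270) = 63720)
(A + L)**2 = (-101/8 + 63720)**2 = (509659/8)**2 = 259752296281/64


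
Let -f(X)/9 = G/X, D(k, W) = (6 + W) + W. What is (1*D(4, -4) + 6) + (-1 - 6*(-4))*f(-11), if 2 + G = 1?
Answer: -163/11 ≈ -14.818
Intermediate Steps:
G = -1 (G = -2 + 1 = -1)
D(k, W) = 6 + 2*W
f(X) = 9/X (f(X) = -(-9)/X = 9/X)
(1*D(4, -4) + 6) + (-1 - 6*(-4))*f(-11) = (1*(6 + 2*(-4)) + 6) + (-1 - 6*(-4))*(9/(-11)) = (1*(6 - 8) + 6) + (-1 + 24)*(9*(-1/11)) = (1*(-2) + 6) + 23*(-9/11) = (-2 + 6) - 207/11 = 4 - 207/11 = -163/11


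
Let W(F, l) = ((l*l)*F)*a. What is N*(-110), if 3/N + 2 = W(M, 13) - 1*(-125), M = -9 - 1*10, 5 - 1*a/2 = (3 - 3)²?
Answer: 330/31987 ≈ 0.010317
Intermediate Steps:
a = 10 (a = 10 - 2*(3 - 3)² = 10 - 2*0² = 10 - 2*0 = 10 + 0 = 10)
M = -19 (M = -9 - 10 = -19)
W(F, l) = 10*F*l² (W(F, l) = ((l*l)*F)*10 = (l²*F)*10 = (F*l²)*10 = 10*F*l²)
N = -3/31987 (N = 3/(-2 + (10*(-19)*13² - 1*(-125))) = 3/(-2 + (10*(-19)*169 + 125)) = 3/(-2 + (-32110 + 125)) = 3/(-2 - 31985) = 3/(-31987) = 3*(-1/31987) = -3/31987 ≈ -9.3788e-5)
N*(-110) = -3/31987*(-110) = 330/31987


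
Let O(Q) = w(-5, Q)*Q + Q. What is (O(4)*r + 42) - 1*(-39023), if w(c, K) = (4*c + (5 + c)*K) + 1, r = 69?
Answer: 34097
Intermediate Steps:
w(c, K) = 1 + 4*c + K*(5 + c) (w(c, K) = (4*c + K*(5 + c)) + 1 = 1 + 4*c + K*(5 + c))
O(Q) = -18*Q (O(Q) = (1 + 4*(-5) + 5*Q + Q*(-5))*Q + Q = (1 - 20 + 5*Q - 5*Q)*Q + Q = -19*Q + Q = -18*Q)
(O(4)*r + 42) - 1*(-39023) = (-18*4*69 + 42) - 1*(-39023) = (-72*69 + 42) + 39023 = (-4968 + 42) + 39023 = -4926 + 39023 = 34097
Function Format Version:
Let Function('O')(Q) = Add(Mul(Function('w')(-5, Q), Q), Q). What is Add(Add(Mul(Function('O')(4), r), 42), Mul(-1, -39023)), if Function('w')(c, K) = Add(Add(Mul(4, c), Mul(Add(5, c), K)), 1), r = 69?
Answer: 34097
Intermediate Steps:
Function('w')(c, K) = Add(1, Mul(4, c), Mul(K, Add(5, c))) (Function('w')(c, K) = Add(Add(Mul(4, c), Mul(K, Add(5, c))), 1) = Add(1, Mul(4, c), Mul(K, Add(5, c))))
Function('O')(Q) = Mul(-18, Q) (Function('O')(Q) = Add(Mul(Add(1, Mul(4, -5), Mul(5, Q), Mul(Q, -5)), Q), Q) = Add(Mul(Add(1, -20, Mul(5, Q), Mul(-5, Q)), Q), Q) = Add(Mul(-19, Q), Q) = Mul(-18, Q))
Add(Add(Mul(Function('O')(4), r), 42), Mul(-1, -39023)) = Add(Add(Mul(Mul(-18, 4), 69), 42), Mul(-1, -39023)) = Add(Add(Mul(-72, 69), 42), 39023) = Add(Add(-4968, 42), 39023) = Add(-4926, 39023) = 34097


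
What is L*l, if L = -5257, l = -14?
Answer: 73598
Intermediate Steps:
L*l = -5257*(-14) = 73598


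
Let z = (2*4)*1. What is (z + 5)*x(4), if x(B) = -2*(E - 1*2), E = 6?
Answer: -104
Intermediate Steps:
x(B) = -8 (x(B) = -2*(6 - 1*2) = -2*(6 - 2) = -2*4 = -8)
z = 8 (z = 8*1 = 8)
(z + 5)*x(4) = (8 + 5)*(-8) = 13*(-8) = -104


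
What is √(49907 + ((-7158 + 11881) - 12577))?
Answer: √42053 ≈ 205.07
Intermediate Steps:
√(49907 + ((-7158 + 11881) - 12577)) = √(49907 + (4723 - 12577)) = √(49907 - 7854) = √42053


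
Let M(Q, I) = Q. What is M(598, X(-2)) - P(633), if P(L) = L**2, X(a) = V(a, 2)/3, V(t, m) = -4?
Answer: -400091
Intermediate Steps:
X(a) = -4/3
M(598, X(-2)) - P(633) = 598 - 1*633**2 = 598 - 1*400689 = 598 - 400689 = -400091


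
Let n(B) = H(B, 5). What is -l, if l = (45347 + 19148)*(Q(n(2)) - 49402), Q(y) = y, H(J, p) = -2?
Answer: 3186310980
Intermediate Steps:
n(B) = -2
l = -3186310980 (l = (45347 + 19148)*(-2 - 49402) = 64495*(-49404) = -3186310980)
-l = -1*(-3186310980) = 3186310980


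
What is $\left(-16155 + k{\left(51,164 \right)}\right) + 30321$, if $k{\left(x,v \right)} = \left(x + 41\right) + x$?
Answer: $14309$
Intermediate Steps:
$k{\left(x,v \right)} = 41 + 2 x$ ($k{\left(x,v \right)} = \left(41 + x\right) + x = 41 + 2 x$)
$\left(-16155 + k{\left(51,164 \right)}\right) + 30321 = \left(-16155 + \left(41 + 2 \cdot 51\right)\right) + 30321 = \left(-16155 + \left(41 + 102\right)\right) + 30321 = \left(-16155 + 143\right) + 30321 = -16012 + 30321 = 14309$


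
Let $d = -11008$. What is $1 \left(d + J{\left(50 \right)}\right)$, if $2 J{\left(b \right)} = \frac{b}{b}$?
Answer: $- \frac{22015}{2} \approx -11008.0$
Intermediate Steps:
$J{\left(b \right)} = \frac{1}{2}$ ($J{\left(b \right)} = \frac{b \frac{1}{b}}{2} = \frac{1}{2} \cdot 1 = \frac{1}{2}$)
$1 \left(d + J{\left(50 \right)}\right) = 1 \left(-11008 + \frac{1}{2}\right) = 1 \left(- \frac{22015}{2}\right) = - \frac{22015}{2}$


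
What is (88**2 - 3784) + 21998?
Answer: 25958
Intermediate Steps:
(88**2 - 3784) + 21998 = (7744 - 3784) + 21998 = 3960 + 21998 = 25958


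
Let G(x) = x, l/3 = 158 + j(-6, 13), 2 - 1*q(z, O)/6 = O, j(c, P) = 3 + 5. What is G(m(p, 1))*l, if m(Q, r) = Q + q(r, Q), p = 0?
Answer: 5976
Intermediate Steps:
j(c, P) = 8
q(z, O) = 12 - 6*O
l = 498 (l = 3*(158 + 8) = 3*166 = 498)
m(Q, r) = 12 - 5*Q (m(Q, r) = Q + (12 - 6*Q) = 12 - 5*Q)
G(m(p, 1))*l = (12 - 5*0)*498 = (12 + 0)*498 = 12*498 = 5976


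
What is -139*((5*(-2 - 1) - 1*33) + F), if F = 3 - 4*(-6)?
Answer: 2919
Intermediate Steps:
F = 27 (F = 3 + 24 = 27)
-139*((5*(-2 - 1) - 1*33) + F) = -139*((5*(-2 - 1) - 1*33) + 27) = -139*((5*(-3) - 33) + 27) = -139*((-15 - 33) + 27) = -139*(-48 + 27) = -139*(-21) = 2919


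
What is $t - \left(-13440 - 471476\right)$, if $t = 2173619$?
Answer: $2658535$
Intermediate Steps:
$t - \left(-13440 - 471476\right) = 2173619 - \left(-13440 - 471476\right) = 2173619 - -484916 = 2173619 + 484916 = 2658535$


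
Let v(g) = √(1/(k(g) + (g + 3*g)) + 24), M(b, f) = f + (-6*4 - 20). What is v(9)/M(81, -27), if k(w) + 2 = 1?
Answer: -29*√35/2485 ≈ -0.069041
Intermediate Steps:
k(w) = -1 (k(w) = -2 + 1 = -1)
M(b, f) = -44 + f (M(b, f) = f + (-24 - 20) = f - 44 = -44 + f)
v(g) = √(24 + 1/(-1 + 4*g)) (v(g) = √(1/(-1 + (g + 3*g)) + 24) = √(1/(-1 + 4*g) + 24) = √(24 + 1/(-1 + 4*g)))
v(9)/M(81, -27) = √((-23 + 96*9)/(-1 + 4*9))/(-44 - 27) = √((-23 + 864)/(-1 + 36))/(-71) = √(841/35)*(-1/71) = (29*√35/35)*(-1/71) = -29*√35/2485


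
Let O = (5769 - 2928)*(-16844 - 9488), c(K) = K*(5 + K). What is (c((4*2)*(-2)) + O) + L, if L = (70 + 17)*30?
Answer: -74806426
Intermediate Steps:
L = 2610 (L = 87*30 = 2610)
O = -74809212 (O = 2841*(-26332) = -74809212)
(c((4*2)*(-2)) + O) + L = (((4*2)*(-2))*(5 + (4*2)*(-2)) - 74809212) + 2610 = ((8*(-2))*(5 + 8*(-2)) - 74809212) + 2610 = (-16*(5 - 16) - 74809212) + 2610 = (-16*(-11) - 74809212) + 2610 = (176 - 74809212) + 2610 = -74809036 + 2610 = -74806426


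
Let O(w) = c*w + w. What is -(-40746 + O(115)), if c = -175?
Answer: 60756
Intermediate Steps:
O(w) = -174*w (O(w) = -175*w + w = -174*w)
-(-40746 + O(115)) = -(-40746 - 174*115) = -(-40746 - 20010) = -1*(-60756) = 60756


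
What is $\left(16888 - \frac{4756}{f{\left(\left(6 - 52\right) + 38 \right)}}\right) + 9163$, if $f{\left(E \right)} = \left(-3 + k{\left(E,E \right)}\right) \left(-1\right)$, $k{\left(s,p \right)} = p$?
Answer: $\frac{281805}{11} \approx 25619.0$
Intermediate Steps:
$f{\left(E \right)} = 3 - E$ ($f{\left(E \right)} = \left(-3 + E\right) \left(-1\right) = 3 - E$)
$\left(16888 - \frac{4756}{f{\left(\left(6 - 52\right) + 38 \right)}}\right) + 9163 = \left(16888 - \frac{4756}{3 - \left(\left(6 - 52\right) + 38\right)}\right) + 9163 = \left(16888 - \frac{4756}{3 - \left(-46 + 38\right)}\right) + 9163 = \left(16888 - \frac{4756}{3 - -8}\right) + 9163 = \left(16888 - \frac{4756}{3 + 8}\right) + 9163 = \left(16888 - \frac{4756}{11}\right) + 9163 = \frac{181012}{11} + 9163 = \frac{281805}{11}$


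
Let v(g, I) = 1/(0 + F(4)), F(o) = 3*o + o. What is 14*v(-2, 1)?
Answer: 7/8 ≈ 0.87500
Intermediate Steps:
F(o) = 4*o
v(g, I) = 1/16 (v(g, I) = 1/(0 + 4*4) = 1/(0 + 16) = 1/16)
14*v(-2, 1) = 14*(1/16) = 7/8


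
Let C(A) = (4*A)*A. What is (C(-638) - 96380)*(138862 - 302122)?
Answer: -250081014960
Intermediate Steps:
C(A) = 4*A²
(C(-638) - 96380)*(138862 - 302122) = (4*(-638)² - 96380)*(138862 - 302122) = (4*407044 - 96380)*(-163260) = (1628176 - 96380)*(-163260) = 1531796*(-163260) = -250081014960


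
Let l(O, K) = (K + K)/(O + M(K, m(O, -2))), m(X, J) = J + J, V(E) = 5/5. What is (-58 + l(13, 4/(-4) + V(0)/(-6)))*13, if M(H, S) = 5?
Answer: -40807/54 ≈ -755.69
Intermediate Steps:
V(E) = 1 (V(E) = 5*(⅕) = 1)
m(X, J) = 2*J
l(O, K) = 2*K/(5 + O) (l(O, K) = (K + K)/(O + 5) = (2*K)/(5 + O) = 2*K/(5 + O))
(-58 + l(13, 4/(-4) + V(0)/(-6)))*13 = (-58 + 2*(4/(-4) + 1/(-6))/(5 + 13))*13 = (-58 + 2*(4*(-¼) + 1*(-⅙))/18)*13 = (-58 + 2*(-1 - ⅙)*(1/18))*13 = (-58 + 2*(-7/6)*(1/18))*13 = (-58 - 7/54)*13 = -3139/54*13 = -40807/54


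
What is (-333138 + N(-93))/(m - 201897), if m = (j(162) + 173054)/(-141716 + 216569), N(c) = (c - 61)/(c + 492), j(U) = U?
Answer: 473791744488/287136035575 ≈ 1.6501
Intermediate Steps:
N(c) = (-61 + c)/(492 + c)
m = 173216/74853 (m = (162 + 173054)/(-141716 + 216569) = 173216/74853 ≈ 2.3141)
(-333138 + N(-93))/(m - 201897) = (-333138 + (-61 - 93)/(492 - 93))/(173216/74853 - 201897) = (-333138 - 154/399)/(-15112422925/74853) = (-333138 + (1/399)*(-154))*(-74853/15112422925) = (-333138 - 22/57)*(-74853/15112422925) = -18988888/57*(-74853/15112422925) = 473791744488/287136035575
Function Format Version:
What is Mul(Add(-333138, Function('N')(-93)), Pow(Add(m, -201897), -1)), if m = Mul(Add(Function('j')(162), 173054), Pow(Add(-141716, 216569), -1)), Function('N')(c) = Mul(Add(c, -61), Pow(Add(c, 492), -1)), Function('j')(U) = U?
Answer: Rational(473791744488, 287136035575) ≈ 1.6501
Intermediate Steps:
Function('N')(c) = Mul(Pow(Add(492, c), -1), Add(-61, c)) (Function('N')(c) = Mul(Add(-61, c), Pow(Add(492, c), -1)) = Mul(Pow(Add(492, c), -1), Add(-61, c)))
m = Rational(173216, 74853) (m = Mul(Add(162, 173054), Pow(Add(-141716, 216569), -1)) = Mul(173216, Pow(74853, -1)) = Mul(173216, Rational(1, 74853)) = Rational(173216, 74853) ≈ 2.3141)
Mul(Add(-333138, Function('N')(-93)), Pow(Add(m, -201897), -1)) = Mul(Add(-333138, Mul(Pow(Add(492, -93), -1), Add(-61, -93))), Pow(Add(Rational(173216, 74853), -201897), -1)) = Mul(Add(-333138, Mul(Pow(399, -1), -154)), Pow(Rational(-15112422925, 74853), -1)) = Mul(Add(-333138, Mul(Rational(1, 399), -154)), Rational(-74853, 15112422925)) = Mul(Add(-333138, Rational(-22, 57)), Rational(-74853, 15112422925)) = Mul(Rational(-18988888, 57), Rational(-74853, 15112422925)) = Rational(473791744488, 287136035575)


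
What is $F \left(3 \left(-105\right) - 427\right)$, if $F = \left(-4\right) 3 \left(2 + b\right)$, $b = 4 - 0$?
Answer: $53424$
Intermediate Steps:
$b = 4$ ($b = 4 + 0 = 4$)
$F = -72$ ($F = \left(-4\right) 3 \left(2 + 4\right) = \left(-12\right) 6 = -72$)
$F \left(3 \left(-105\right) - 427\right) = - 72 \left(3 \left(-105\right) - 427\right) = - 72 \left(-315 - 427\right) = \left(-72\right) \left(-742\right) = 53424$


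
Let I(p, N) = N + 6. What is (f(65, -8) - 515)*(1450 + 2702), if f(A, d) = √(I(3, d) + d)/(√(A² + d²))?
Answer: -2138280 + 4152*I*√42890/4289 ≈ -2.1383e+6 + 200.48*I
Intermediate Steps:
I(p, N) = 6 + N
f(A, d) = √(6 + 2*d)/√(A² + d²) (f(A, d) = √((6 + d) + d)/(√(A² + d²)) = √(6 + 2*d)/√(A² + d²))
(f(65, -8) - 515)*(1450 + 2702) = (√(6 + 2*(-8))/√(65² + (-8)²) - 515)*(1450 + 2702) = (√(6 - 16)/√(4225 + 64) - 515)*4152 = (√(-10)/√4289 - 515)*4152 = ((I*√10)*(√4289/4289) - 515)*4152 = (I*√42890/4289 - 515)*4152 = (-515 + I*√42890/4289)*4152 = -2138280 + 4152*I*√42890/4289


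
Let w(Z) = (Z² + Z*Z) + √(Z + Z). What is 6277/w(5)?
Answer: 31385/249 - 6277*√10/2490 ≈ 118.07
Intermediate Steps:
w(Z) = 2*Z² + √2*√Z (w(Z) = (Z² + Z²) + √(2*Z) = 2*Z² + √2*√Z)
6277/w(5) = 6277/(2*5² + √2*√5) = 6277/(2*25 + √10) = 6277/(50 + √10)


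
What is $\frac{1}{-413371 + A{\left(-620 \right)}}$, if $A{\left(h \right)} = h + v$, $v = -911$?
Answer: $- \frac{1}{414902} \approx -2.4102 \cdot 10^{-6}$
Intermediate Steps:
$A{\left(h \right)} = -911 + h$ ($A{\left(h \right)} = h - 911 = -911 + h$)
$\frac{1}{-413371 + A{\left(-620 \right)}} = \frac{1}{-413371 - 1531} = \frac{1}{-414902} = - \frac{1}{414902}$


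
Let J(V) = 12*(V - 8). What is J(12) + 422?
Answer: 470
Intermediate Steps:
J(V) = -96 + 12*V (J(V) = 12*(-8 + V) = -96 + 12*V)
J(12) + 422 = (-96 + 12*12) + 422 = (-96 + 144) + 422 = 48 + 422 = 470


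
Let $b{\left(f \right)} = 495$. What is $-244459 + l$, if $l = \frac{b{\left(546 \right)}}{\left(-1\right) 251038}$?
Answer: $- \frac{61368498937}{251038} \approx -2.4446 \cdot 10^{5}$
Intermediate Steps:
$l = - \frac{495}{251038}$ ($l = \frac{495}{\left(-1\right) 251038} = \frac{495}{-251038} = 495 \left(- \frac{1}{251038}\right) = - \frac{495}{251038} \approx -0.0019718$)
$-244459 + l = -244459 - \frac{495}{251038} = - \frac{61368498937}{251038}$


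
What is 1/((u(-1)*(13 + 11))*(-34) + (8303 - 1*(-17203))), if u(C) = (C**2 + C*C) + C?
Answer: 1/24690 ≈ 4.0502e-5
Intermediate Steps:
u(C) = C + 2*C**2 (u(C) = (C**2 + C**2) + C = 2*C**2 + C = C + 2*C**2)
1/((u(-1)*(13 + 11))*(-34) + (8303 - 1*(-17203))) = 1/(((-(1 + 2*(-1)))*(13 + 11))*(-34) + (8303 - 1*(-17203))) = 1/((-(1 - 2)*24)*(-34) + (8303 + 17203)) = 1/((-1*(-1)*24)*(-34) + 25506) = 1/((1*24)*(-34) + 25506) = 1/(24*(-34) + 25506) = 1/(-816 + 25506) = 1/24690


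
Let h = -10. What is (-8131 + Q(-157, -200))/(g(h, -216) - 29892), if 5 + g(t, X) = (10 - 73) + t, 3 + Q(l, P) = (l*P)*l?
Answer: 822989/4995 ≈ 164.76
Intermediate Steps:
Q(l, P) = -3 + P*l**2 (Q(l, P) = -3 + (l*P)*l = -3 + (P*l)*l = -3 + P*l**2)
g(t, X) = -68 + t (g(t, X) = -5 + ((10 - 73) + t) = -5 + (-63 + t) = -68 + t)
(-8131 + Q(-157, -200))/(g(h, -216) - 29892) = (-8131 + (-3 - 200*(-157)**2))/((-68 - 10) - 29892) = (-8131 + (-3 - 200*24649))/(-78 - 29892) = (-8131 + (-3 - 4929800))/(-29970) = (-8131 - 4929803)*(-1/29970) = -4937934*(-1/29970) = 822989/4995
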